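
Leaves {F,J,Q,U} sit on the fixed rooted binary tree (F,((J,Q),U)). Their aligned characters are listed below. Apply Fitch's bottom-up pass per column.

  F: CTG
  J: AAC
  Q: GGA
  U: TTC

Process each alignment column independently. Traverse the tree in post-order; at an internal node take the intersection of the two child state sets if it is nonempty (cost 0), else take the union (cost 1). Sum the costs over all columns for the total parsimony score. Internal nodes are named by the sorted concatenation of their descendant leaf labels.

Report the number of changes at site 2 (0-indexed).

2

JQ@0: {A} ∪ {G} = {A,G} (union, +1)
JQU@0: {A,G} ∪ {T} = {A,G,T} (union, +1)
FJQU@0: {C} ∪ {A,G,T} = {A,C,G,T} (union, +1)
JQ@1: {A} ∪ {G} = {A,G} (union, +1)
JQU@1: {A,G} ∪ {T} = {A,G,T} (union, +1)
FJQU@1: {T} ∩ {A,G,T} = {T} (intersection, +0)
JQ@2: {C} ∪ {A} = {A,C} (union, +1)
JQU@2: {A,C} ∩ {C} = {C} (intersection, +0)
FJQU@2: {G} ∪ {C} = {C,G} (union, +1)
per-site changes: [3, 2, 2]; total = 7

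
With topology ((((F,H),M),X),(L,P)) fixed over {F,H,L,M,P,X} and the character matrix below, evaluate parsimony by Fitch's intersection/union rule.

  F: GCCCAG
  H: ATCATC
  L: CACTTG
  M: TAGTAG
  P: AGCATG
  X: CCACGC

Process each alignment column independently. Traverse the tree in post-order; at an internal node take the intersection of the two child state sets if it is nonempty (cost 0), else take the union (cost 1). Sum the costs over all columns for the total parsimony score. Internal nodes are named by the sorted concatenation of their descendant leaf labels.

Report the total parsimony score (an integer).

[col 0] FH: children F:{G}, H:{A} ∪→ {A,G}; cost 1
[col 0] FHM: children FH:{A,G}, M:{T} ∪→ {A,G,T}; cost 1
[col 0] FHMX: children FHM:{A,G,T}, X:{C} ∪→ {A,C,G,T}; cost 1
[col 0] LP: children L:{C}, P:{A} ∪→ {A,C}; cost 1
[col 0] FHLMPX: children FHMX:{A,C,G,T}, LP:{A,C} ∩→ {A,C}; cost 0
[col 1] FH: children F:{C}, H:{T} ∪→ {C,T}; cost 1
[col 1] FHM: children FH:{C,T}, M:{A} ∪→ {A,C,T}; cost 1
[col 1] FHMX: children FHM:{A,C,T}, X:{C} ∩→ {C}; cost 0
[col 1] LP: children L:{A}, P:{G} ∪→ {A,G}; cost 1
[col 1] FHLMPX: children FHMX:{C}, LP:{A,G} ∪→ {A,C,G}; cost 1
[col 2] FH: children F:{C}, H:{C} ∩→ {C}; cost 0
[col 2] FHM: children FH:{C}, M:{G} ∪→ {C,G}; cost 1
[col 2] FHMX: children FHM:{C,G}, X:{A} ∪→ {A,C,G}; cost 1
[col 2] LP: children L:{C}, P:{C} ∩→ {C}; cost 0
[col 2] FHLMPX: children FHMX:{A,C,G}, LP:{C} ∩→ {C}; cost 0
[col 3] FH: children F:{C}, H:{A} ∪→ {A,C}; cost 1
[col 3] FHM: children FH:{A,C}, M:{T} ∪→ {A,C,T}; cost 1
[col 3] FHMX: children FHM:{A,C,T}, X:{C} ∩→ {C}; cost 0
[col 3] LP: children L:{T}, P:{A} ∪→ {A,T}; cost 1
[col 3] FHLMPX: children FHMX:{C}, LP:{A,T} ∪→ {A,C,T}; cost 1
[col 4] FH: children F:{A}, H:{T} ∪→ {A,T}; cost 1
[col 4] FHM: children FH:{A,T}, M:{A} ∩→ {A}; cost 0
[col 4] FHMX: children FHM:{A}, X:{G} ∪→ {A,G}; cost 1
[col 4] LP: children L:{T}, P:{T} ∩→ {T}; cost 0
[col 4] FHLMPX: children FHMX:{A,G}, LP:{T} ∪→ {A,G,T}; cost 1
[col 5] FH: children F:{G}, H:{C} ∪→ {C,G}; cost 1
[col 5] FHM: children FH:{C,G}, M:{G} ∩→ {G}; cost 0
[col 5] FHMX: children FHM:{G}, X:{C} ∪→ {C,G}; cost 1
[col 5] LP: children L:{G}, P:{G} ∩→ {G}; cost 0
[col 5] FHLMPX: children FHMX:{C,G}, LP:{G} ∩→ {G}; cost 0
per-site changes: [4, 4, 2, 4, 3, 2]; total = 19

19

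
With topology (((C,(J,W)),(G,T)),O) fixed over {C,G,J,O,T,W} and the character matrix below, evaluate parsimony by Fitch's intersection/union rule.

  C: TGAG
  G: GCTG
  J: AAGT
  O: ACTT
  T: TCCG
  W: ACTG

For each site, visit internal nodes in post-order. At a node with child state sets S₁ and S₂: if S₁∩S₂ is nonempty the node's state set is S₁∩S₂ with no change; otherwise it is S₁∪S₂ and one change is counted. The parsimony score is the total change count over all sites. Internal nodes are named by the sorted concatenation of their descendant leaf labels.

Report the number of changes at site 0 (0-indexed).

3

JW@0: {A} ∩ {A} = {A} (intersection, +0)
CJW@0: {T} ∪ {A} = {A,T} (union, +1)
GT@0: {G} ∪ {T} = {G,T} (union, +1)
CGJTW@0: {A,T} ∩ {G,T} = {T} (intersection, +0)
CGJOTW@0: {T} ∪ {A} = {A,T} (union, +1)
JW@1: {A} ∪ {C} = {A,C} (union, +1)
CJW@1: {G} ∪ {A,C} = {A,C,G} (union, +1)
GT@1: {C} ∩ {C} = {C} (intersection, +0)
CGJTW@1: {A,C,G} ∩ {C} = {C} (intersection, +0)
CGJOTW@1: {C} ∩ {C} = {C} (intersection, +0)
JW@2: {G} ∪ {T} = {G,T} (union, +1)
CJW@2: {A} ∪ {G,T} = {A,G,T} (union, +1)
GT@2: {T} ∪ {C} = {C,T} (union, +1)
CGJTW@2: {A,G,T} ∩ {C,T} = {T} (intersection, +0)
CGJOTW@2: {T} ∩ {T} = {T} (intersection, +0)
JW@3: {T} ∪ {G} = {G,T} (union, +1)
CJW@3: {G} ∩ {G,T} = {G} (intersection, +0)
GT@3: {G} ∩ {G} = {G} (intersection, +0)
CGJTW@3: {G} ∩ {G} = {G} (intersection, +0)
CGJOTW@3: {G} ∪ {T} = {G,T} (union, +1)
per-site changes: [3, 2, 3, 2]; total = 10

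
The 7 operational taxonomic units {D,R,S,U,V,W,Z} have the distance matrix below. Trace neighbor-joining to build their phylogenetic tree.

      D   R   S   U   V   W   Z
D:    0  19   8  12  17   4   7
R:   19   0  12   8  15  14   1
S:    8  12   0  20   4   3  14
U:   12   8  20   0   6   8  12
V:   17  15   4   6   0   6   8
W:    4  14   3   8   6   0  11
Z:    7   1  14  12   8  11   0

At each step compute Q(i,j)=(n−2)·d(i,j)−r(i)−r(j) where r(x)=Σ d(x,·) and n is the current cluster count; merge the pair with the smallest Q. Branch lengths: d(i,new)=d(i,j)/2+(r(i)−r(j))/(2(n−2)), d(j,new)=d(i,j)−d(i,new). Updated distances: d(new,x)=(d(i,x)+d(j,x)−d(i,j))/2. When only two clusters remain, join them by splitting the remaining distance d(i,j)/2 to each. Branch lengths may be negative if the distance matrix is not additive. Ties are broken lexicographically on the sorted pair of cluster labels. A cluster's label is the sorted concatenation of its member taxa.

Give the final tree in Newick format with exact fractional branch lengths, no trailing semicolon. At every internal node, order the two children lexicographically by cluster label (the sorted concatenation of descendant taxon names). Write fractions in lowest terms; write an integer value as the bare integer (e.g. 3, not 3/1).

iteration 1: select R,Z (d=1, Q=-117); attach at lengths (21/10, -11/10); label the merged cluster RZ
  updated: d(D,RZ)=25/2, d(RZ,S)=25/2, d(RZ,U)=19/2, d(RZ,V)=11, d(RZ,W)=12
iteration 2: select S,V (d=4, Q=-151/2); attach at lengths (39/16, 25/16); label the merged cluster SV
  updated: d(D,SV)=21/2, d(RZ,SV)=39/4, d(SV,U)=11, d(SV,W)=5/2
iteration 3: select RZ,U (d=19/2, Q=-223/4); attach at lengths (127/24, 101/24); label the merged cluster RUZ
  updated: d(D,RUZ)=15/2, d(RUZ,SV)=45/8, d(RUZ,W)=21/4
iteration 4: select D,W (d=4, Q=-103/4); attach at lengths (73/16, -9/16); label the merged cluster DW
  updated: d(DW,RUZ)=35/8, d(DW,SV)=9/2
iteration 5: select DW,RUZ (d=35/8, Q=-29/2); attach at lengths (13/8, 11/4); label the merged cluster DRUWZ
  updated: d(DRUWZ,SV)=23/8
iteration 6: select DRUWZ,SV (d=23/8); attach at lengths (23/16, 23/16); label the merged cluster DRSUVWZ
final tree: (((D:73/16,W:-9/16):13/8,((R:21/10,Z:-11/10):127/24,U:101/24):11/4):23/16,(S:39/16,V:25/16):23/16)
total length: 103/4

(((D:73/16,W:-9/16):13/8,((R:21/10,Z:-11/10):127/24,U:101/24):11/4):23/16,(S:39/16,V:25/16):23/16)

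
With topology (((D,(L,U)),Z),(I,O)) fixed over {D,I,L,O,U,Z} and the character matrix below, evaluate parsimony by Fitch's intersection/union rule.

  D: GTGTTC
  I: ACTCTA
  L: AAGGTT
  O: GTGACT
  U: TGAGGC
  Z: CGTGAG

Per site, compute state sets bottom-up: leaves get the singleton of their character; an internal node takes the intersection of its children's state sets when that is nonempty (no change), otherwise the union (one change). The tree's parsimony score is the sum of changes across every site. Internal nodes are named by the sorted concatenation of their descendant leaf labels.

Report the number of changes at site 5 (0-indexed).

site 0, node LU: L={A} ∪ U={T} → {A,T} (+1)
site 0, node DLU: D={G} ∪ LU={A,T} → {A,G,T} (+1)
site 0, node DLUZ: DLU={A,G,T} ∪ Z={C} → {A,C,G,T} (+1)
site 0, node IO: I={A} ∪ O={G} → {A,G} (+1)
site 0, node DILOUZ: DLUZ={A,C,G,T} ∩ IO={A,G} → {A,G} (+0)
site 1, node LU: L={A} ∪ U={G} → {A,G} (+1)
site 1, node DLU: D={T} ∪ LU={A,G} → {A,G,T} (+1)
site 1, node DLUZ: DLU={A,G,T} ∩ Z={G} → {G} (+0)
site 1, node IO: I={C} ∪ O={T} → {C,T} (+1)
site 1, node DILOUZ: DLUZ={G} ∪ IO={C,T} → {C,G,T} (+1)
site 2, node LU: L={G} ∪ U={A} → {A,G} (+1)
site 2, node DLU: D={G} ∩ LU={A,G} → {G} (+0)
site 2, node DLUZ: DLU={G} ∪ Z={T} → {G,T} (+1)
site 2, node IO: I={T} ∪ O={G} → {G,T} (+1)
site 2, node DILOUZ: DLUZ={G,T} ∩ IO={G,T} → {G,T} (+0)
site 3, node LU: L={G} ∩ U={G} → {G} (+0)
site 3, node DLU: D={T} ∪ LU={G} → {G,T} (+1)
site 3, node DLUZ: DLU={G,T} ∩ Z={G} → {G} (+0)
site 3, node IO: I={C} ∪ O={A} → {A,C} (+1)
site 3, node DILOUZ: DLUZ={G} ∪ IO={A,C} → {A,C,G} (+1)
site 4, node LU: L={T} ∪ U={G} → {G,T} (+1)
site 4, node DLU: D={T} ∩ LU={G,T} → {T} (+0)
site 4, node DLUZ: DLU={T} ∪ Z={A} → {A,T} (+1)
site 4, node IO: I={T} ∪ O={C} → {C,T} (+1)
site 4, node DILOUZ: DLUZ={A,T} ∩ IO={C,T} → {T} (+0)
site 5, node LU: L={T} ∪ U={C} → {C,T} (+1)
site 5, node DLU: D={C} ∩ LU={C,T} → {C} (+0)
site 5, node DLUZ: DLU={C} ∪ Z={G} → {C,G} (+1)
site 5, node IO: I={A} ∪ O={T} → {A,T} (+1)
site 5, node DILOUZ: DLUZ={C,G} ∪ IO={A,T} → {A,C,G,T} (+1)
per-site changes: [4, 4, 3, 3, 3, 4]; total = 21

4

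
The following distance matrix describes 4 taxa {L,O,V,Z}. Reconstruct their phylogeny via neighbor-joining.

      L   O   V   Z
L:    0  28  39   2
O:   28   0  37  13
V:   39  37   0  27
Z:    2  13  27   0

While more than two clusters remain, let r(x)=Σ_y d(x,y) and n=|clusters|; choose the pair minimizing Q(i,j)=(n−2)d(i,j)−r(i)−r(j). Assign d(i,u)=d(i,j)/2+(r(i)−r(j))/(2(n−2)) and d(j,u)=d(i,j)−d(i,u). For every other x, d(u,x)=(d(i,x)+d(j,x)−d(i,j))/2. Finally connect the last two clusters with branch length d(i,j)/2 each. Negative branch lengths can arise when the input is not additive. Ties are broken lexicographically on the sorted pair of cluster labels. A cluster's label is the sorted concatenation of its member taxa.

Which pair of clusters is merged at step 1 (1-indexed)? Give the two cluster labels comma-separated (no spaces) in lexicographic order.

L,Z

1. join L+Z (d=2, Q=-107) ⇒ LZ; edges |L|=31/4, |Z|=-23/4
  updated: d(LZ,O)=39/2, d(LZ,V)=32
2. join LZ+O (d=39/2, Q=-177/2) ⇒ LOZ; edges |LZ|=29/4, |O|=49/4
  updated: d(LOZ,V)=99/4
3. join LOZ+V (d=99/4) ⇒ LOVZ; edges |LOZ|=99/8, |V|=99/8
final tree: (((L:31/4,Z:-23/4):29/4,O:49/4):99/8,V:99/8)
total length: 185/4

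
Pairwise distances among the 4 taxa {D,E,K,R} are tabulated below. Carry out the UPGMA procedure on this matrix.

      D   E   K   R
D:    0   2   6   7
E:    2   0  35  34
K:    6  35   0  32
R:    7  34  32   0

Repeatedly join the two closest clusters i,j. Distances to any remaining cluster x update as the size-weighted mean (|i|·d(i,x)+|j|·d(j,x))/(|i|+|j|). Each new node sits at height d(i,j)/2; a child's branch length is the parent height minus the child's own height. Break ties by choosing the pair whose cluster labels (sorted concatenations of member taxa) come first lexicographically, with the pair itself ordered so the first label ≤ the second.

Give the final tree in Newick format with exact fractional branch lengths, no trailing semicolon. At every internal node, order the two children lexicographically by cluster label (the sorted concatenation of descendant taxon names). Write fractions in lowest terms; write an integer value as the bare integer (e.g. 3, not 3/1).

(((D:1,E:1):37/4,K:41/4):23/12,R:73/6)

1. join D+E (d=2) ⇒ DE; edges |D|=1, |E|=1
  updated: d(DE,K)=41/2, d(DE,R)=41/2
2. join DE+K (d=41/2) ⇒ DEK; edges |DE|=37/4, |K|=41/4
  updated: d(DEK,R)=73/3
3. join DEK+R (d=73/3) ⇒ DEKR; edges |DEK|=23/12, |R|=73/6
final tree: (((D:1,E:1):37/4,K:41/4):23/12,R:73/6)
total length: 427/12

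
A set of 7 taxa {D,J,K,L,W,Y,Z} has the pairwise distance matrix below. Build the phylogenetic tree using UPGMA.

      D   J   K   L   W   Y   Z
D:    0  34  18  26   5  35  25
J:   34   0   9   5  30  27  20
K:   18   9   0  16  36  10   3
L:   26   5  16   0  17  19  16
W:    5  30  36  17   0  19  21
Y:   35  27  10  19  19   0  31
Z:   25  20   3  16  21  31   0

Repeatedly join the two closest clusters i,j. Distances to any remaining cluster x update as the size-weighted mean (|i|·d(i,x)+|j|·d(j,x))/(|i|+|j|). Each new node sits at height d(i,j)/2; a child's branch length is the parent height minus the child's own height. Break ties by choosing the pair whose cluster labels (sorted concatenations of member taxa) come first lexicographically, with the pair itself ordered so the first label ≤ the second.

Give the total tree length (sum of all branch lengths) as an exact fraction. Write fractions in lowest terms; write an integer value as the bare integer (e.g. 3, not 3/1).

iteration 1: select K,Z (d=3); attach at lengths (3/2, 3/2); label the merged cluster KZ
  updated: d(D,KZ)=43/2, d(J,KZ)=29/2, d(KZ,L)=16, d(KZ,W)=57/2, d(KZ,Y)=41/2
iteration 2: select D,W (d=5); attach at lengths (5/2, 5/2); label the merged cluster DW
  updated: d(DW,J)=32, d(DW,KZ)=25, d(DW,L)=43/2, d(DW,Y)=27
iteration 3: select J,L (d=5); attach at lengths (5/2, 5/2); label the merged cluster JL
  updated: d(DW,JL)=107/4, d(JL,KZ)=61/4, d(JL,Y)=23
iteration 4: select JL,KZ (d=61/4); attach at lengths (41/8, 49/8); label the merged cluster JKLZ
  updated: d(DW,JKLZ)=207/8, d(JKLZ,Y)=87/4
iteration 5: select JKLZ,Y (d=87/4); attach at lengths (13/4, 87/8); label the merged cluster JKLYZ
  updated: d(DW,JKLYZ)=261/10
iteration 6: select DW,JKLYZ (d=261/10); attach at lengths (211/20, 87/40); label the merged cluster DJKLWYZ
final tree: ((D:5/2,W:5/2):211/20,(((J:5/2,L:5/2):41/8,(K:3/2,Z:3/2):49/8):13/4,Y:87/8):87/40)
total length: 511/10

511/10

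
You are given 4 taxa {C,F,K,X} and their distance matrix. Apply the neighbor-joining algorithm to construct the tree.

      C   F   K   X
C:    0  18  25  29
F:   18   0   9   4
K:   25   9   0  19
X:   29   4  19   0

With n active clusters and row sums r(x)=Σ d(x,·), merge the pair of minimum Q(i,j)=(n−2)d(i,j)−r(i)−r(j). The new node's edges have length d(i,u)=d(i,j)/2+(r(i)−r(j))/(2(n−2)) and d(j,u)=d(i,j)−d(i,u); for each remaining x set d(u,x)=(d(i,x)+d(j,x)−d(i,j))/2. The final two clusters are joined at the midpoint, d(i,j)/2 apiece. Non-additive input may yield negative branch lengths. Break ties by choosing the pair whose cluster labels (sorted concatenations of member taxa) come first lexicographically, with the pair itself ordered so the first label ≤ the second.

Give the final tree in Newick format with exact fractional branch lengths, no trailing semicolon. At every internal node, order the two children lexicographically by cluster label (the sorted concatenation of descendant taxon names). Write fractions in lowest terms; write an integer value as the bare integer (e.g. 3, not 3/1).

(((C:69/4,K:31/4):17/4,F:-13/4):29/8,X:29/8)

iteration 1: select C,K (d=25, Q=-75); attach at lengths (69/4, 31/4); label the merged cluster CK
  updated: d(CK,F)=1, d(CK,X)=23/2
iteration 2: select CK,F (d=1, Q=-33/2); attach at lengths (17/4, -13/4); label the merged cluster CFK
  updated: d(CFK,X)=29/4
iteration 3: select CFK,X (d=29/4); attach at lengths (29/8, 29/8); label the merged cluster CFKX
final tree: (((C:69/4,K:31/4):17/4,F:-13/4):29/8,X:29/8)
total length: 133/4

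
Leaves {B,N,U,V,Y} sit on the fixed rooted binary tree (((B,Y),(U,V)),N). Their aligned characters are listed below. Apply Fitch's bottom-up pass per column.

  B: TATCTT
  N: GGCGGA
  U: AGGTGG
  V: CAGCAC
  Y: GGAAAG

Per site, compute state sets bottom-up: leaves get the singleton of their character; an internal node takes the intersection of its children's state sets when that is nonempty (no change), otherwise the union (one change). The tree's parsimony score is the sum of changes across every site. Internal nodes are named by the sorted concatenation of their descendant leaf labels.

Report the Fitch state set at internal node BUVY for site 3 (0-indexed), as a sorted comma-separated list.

site 0, node BY: B={T} ∪ Y={G} → {G,T} (+1)
site 0, node UV: U={A} ∪ V={C} → {A,C} (+1)
site 0, node BUVY: BY={G,T} ∪ UV={A,C} → {A,C,G,T} (+1)
site 0, node BNUVY: BUVY={A,C,G,T} ∩ N={G} → {G} (+0)
site 1, node BY: B={A} ∪ Y={G} → {A,G} (+1)
site 1, node UV: U={G} ∪ V={A} → {A,G} (+1)
site 1, node BUVY: BY={A,G} ∩ UV={A,G} → {A,G} (+0)
site 1, node BNUVY: BUVY={A,G} ∩ N={G} → {G} (+0)
site 2, node BY: B={T} ∪ Y={A} → {A,T} (+1)
site 2, node UV: U={G} ∩ V={G} → {G} (+0)
site 2, node BUVY: BY={A,T} ∪ UV={G} → {A,G,T} (+1)
site 2, node BNUVY: BUVY={A,G,T} ∪ N={C} → {A,C,G,T} (+1)
site 3, node BY: B={C} ∪ Y={A} → {A,C} (+1)
site 3, node UV: U={T} ∪ V={C} → {C,T} (+1)
site 3, node BUVY: BY={A,C} ∩ UV={C,T} → {C} (+0)
site 3, node BNUVY: BUVY={C} ∪ N={G} → {C,G} (+1)
site 4, node BY: B={T} ∪ Y={A} → {A,T} (+1)
site 4, node UV: U={G} ∪ V={A} → {A,G} (+1)
site 4, node BUVY: BY={A,T} ∩ UV={A,G} → {A} (+0)
site 4, node BNUVY: BUVY={A} ∪ N={G} → {A,G} (+1)
site 5, node BY: B={T} ∪ Y={G} → {G,T} (+1)
site 5, node UV: U={G} ∪ V={C} → {C,G} (+1)
site 5, node BUVY: BY={G,T} ∩ UV={C,G} → {G} (+0)
site 5, node BNUVY: BUVY={G} ∪ N={A} → {A,G} (+1)
per-site changes: [3, 2, 3, 3, 3, 3]; total = 17

C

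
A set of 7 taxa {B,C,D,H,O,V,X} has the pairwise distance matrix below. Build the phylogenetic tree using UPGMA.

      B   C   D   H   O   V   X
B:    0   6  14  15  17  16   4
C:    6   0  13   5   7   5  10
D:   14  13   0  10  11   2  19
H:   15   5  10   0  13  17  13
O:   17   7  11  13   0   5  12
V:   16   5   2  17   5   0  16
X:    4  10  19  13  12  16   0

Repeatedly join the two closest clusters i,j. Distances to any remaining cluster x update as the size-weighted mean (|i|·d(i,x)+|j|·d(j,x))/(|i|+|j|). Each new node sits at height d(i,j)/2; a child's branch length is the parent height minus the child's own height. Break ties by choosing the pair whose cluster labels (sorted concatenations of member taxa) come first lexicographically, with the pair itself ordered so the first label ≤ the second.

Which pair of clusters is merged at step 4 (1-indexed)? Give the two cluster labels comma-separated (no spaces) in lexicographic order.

iteration 1: select D,V (d=2); attach at lengths (1, 1); label the merged cluster DV
  updated: d(B,DV)=15, d(C,DV)=9, d(DV,H)=27/2, d(DV,O)=8, d(DV,X)=35/2
iteration 2: select B,X (d=4); attach at lengths (2, 2); label the merged cluster BX
  updated: d(BX,C)=8, d(BX,DV)=65/4, d(BX,H)=14, d(BX,O)=29/2
iteration 3: select C,H (d=5); attach at lengths (5/2, 5/2); label the merged cluster CH
  updated: d(BX,CH)=11, d(CH,DV)=45/4, d(CH,O)=10
iteration 4: select DV,O (d=8); attach at lengths (3, 4); label the merged cluster DOV
  updated: d(BX,DOV)=47/3, d(CH,DOV)=65/6
iteration 5: select CH,DOV (d=65/6); attach at lengths (35/12, 17/12); label the merged cluster CDHOV
  updated: d(BX,CDHOV)=69/5
iteration 6: select BX,CDHOV (d=69/5); attach at lengths (49/10, 89/60); label the merged cluster BCDHOVX
final tree: ((B:2,X:2):49/10,((C:5/2,H:5/2):35/12,((D:1,V:1):3,O:4):17/12):89/60)
total length: 1723/60

DV,O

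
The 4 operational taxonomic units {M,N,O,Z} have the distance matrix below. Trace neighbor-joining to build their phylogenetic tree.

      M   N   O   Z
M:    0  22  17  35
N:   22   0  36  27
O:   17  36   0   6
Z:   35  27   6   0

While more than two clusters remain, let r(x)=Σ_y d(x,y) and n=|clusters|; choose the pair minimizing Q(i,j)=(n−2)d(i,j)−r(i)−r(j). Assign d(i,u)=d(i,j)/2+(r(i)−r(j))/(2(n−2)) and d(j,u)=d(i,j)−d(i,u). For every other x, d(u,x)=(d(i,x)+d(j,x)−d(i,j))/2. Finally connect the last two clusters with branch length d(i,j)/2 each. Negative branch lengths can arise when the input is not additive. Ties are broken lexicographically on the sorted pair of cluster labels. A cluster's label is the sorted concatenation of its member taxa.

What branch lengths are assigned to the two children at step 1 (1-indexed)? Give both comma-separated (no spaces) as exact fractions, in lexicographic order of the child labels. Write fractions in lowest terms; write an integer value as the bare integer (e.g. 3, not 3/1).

33/4,55/4

1. join M+N (d=22, Q=-115) ⇒ MN; edges |M|=33/4, |N|=55/4
  updated: d(MN,O)=31/2, d(MN,Z)=20
2. join MN+O (d=31/2, Q=-83/2) ⇒ MNO; edges |MN|=59/4, |O|=3/4
  updated: d(MNO,Z)=21/4
3. join MNO+Z (d=21/4) ⇒ MNOZ; edges |MNO|=21/8, |Z|=21/8
final tree: (((M:33/4,N:55/4):59/4,O:3/4):21/8,Z:21/8)
total length: 171/4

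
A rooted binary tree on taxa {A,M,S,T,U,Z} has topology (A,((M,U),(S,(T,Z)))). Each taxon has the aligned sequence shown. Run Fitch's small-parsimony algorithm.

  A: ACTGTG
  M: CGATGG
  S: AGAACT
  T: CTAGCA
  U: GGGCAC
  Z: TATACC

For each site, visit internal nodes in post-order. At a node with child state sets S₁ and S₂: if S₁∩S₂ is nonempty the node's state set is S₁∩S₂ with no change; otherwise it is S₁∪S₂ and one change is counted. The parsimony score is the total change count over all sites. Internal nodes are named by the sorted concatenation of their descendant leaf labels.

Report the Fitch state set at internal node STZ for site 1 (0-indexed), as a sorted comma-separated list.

A,G,T

[col 0] MU: children M:{C}, U:{G} ∪→ {C,G}; cost 1
[col 0] TZ: children T:{C}, Z:{T} ∪→ {C,T}; cost 1
[col 0] STZ: children S:{A}, TZ:{C,T} ∪→ {A,C,T}; cost 1
[col 0] MSTUZ: children MU:{C,G}, STZ:{A,C,T} ∩→ {C}; cost 0
[col 0] AMSTUZ: children A:{A}, MSTUZ:{C} ∪→ {A,C}; cost 1
[col 1] MU: children M:{G}, U:{G} ∩→ {G}; cost 0
[col 1] TZ: children T:{T}, Z:{A} ∪→ {A,T}; cost 1
[col 1] STZ: children S:{G}, TZ:{A,T} ∪→ {A,G,T}; cost 1
[col 1] MSTUZ: children MU:{G}, STZ:{A,G,T} ∩→ {G}; cost 0
[col 1] AMSTUZ: children A:{C}, MSTUZ:{G} ∪→ {C,G}; cost 1
[col 2] MU: children M:{A}, U:{G} ∪→ {A,G}; cost 1
[col 2] TZ: children T:{A}, Z:{T} ∪→ {A,T}; cost 1
[col 2] STZ: children S:{A}, TZ:{A,T} ∩→ {A}; cost 0
[col 2] MSTUZ: children MU:{A,G}, STZ:{A} ∩→ {A}; cost 0
[col 2] AMSTUZ: children A:{T}, MSTUZ:{A} ∪→ {A,T}; cost 1
[col 3] MU: children M:{T}, U:{C} ∪→ {C,T}; cost 1
[col 3] TZ: children T:{G}, Z:{A} ∪→ {A,G}; cost 1
[col 3] STZ: children S:{A}, TZ:{A,G} ∩→ {A}; cost 0
[col 3] MSTUZ: children MU:{C,T}, STZ:{A} ∪→ {A,C,T}; cost 1
[col 3] AMSTUZ: children A:{G}, MSTUZ:{A,C,T} ∪→ {A,C,G,T}; cost 1
[col 4] MU: children M:{G}, U:{A} ∪→ {A,G}; cost 1
[col 4] TZ: children T:{C}, Z:{C} ∩→ {C}; cost 0
[col 4] STZ: children S:{C}, TZ:{C} ∩→ {C}; cost 0
[col 4] MSTUZ: children MU:{A,G}, STZ:{C} ∪→ {A,C,G}; cost 1
[col 4] AMSTUZ: children A:{T}, MSTUZ:{A,C,G} ∪→ {A,C,G,T}; cost 1
[col 5] MU: children M:{G}, U:{C} ∪→ {C,G}; cost 1
[col 5] TZ: children T:{A}, Z:{C} ∪→ {A,C}; cost 1
[col 5] STZ: children S:{T}, TZ:{A,C} ∪→ {A,C,T}; cost 1
[col 5] MSTUZ: children MU:{C,G}, STZ:{A,C,T} ∩→ {C}; cost 0
[col 5] AMSTUZ: children A:{G}, MSTUZ:{C} ∪→ {C,G}; cost 1
per-site changes: [4, 3, 3, 4, 3, 4]; total = 21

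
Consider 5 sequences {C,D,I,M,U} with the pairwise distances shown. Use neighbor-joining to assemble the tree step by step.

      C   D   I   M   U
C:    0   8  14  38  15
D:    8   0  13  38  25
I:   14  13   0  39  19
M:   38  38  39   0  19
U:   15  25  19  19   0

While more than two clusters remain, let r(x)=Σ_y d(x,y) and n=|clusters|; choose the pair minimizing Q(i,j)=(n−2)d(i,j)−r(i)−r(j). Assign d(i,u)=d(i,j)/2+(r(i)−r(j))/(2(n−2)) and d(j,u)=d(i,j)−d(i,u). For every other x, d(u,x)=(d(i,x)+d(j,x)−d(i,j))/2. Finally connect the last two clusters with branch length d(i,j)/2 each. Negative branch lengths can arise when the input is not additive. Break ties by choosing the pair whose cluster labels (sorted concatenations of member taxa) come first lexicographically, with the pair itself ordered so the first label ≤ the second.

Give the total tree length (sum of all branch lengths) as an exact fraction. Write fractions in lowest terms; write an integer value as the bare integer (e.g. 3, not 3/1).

197/4

iteration 1: select M,U (d=19, Q=-155); attach at lengths (113/6, 1/6); label the merged cluster MU
  updated: d(C,MU)=17, d(D,MU)=22, d(I,MU)=39/2
iteration 2: select C,D (d=8, Q=-66); attach at lengths (3, 5); label the merged cluster CD
  updated: d(CD,I)=19/2, d(CD,MU)=31/2
iteration 3: select CD,I (d=19/2, Q=-89/2); attach at lengths (11/4, 27/4); label the merged cluster CDI
  updated: d(CDI,MU)=51/4
iteration 4: select CDI,MU (d=51/4); attach at lengths (51/8, 51/8); label the merged cluster CDIMU
final tree: (((C:3,D:5):11/4,I:27/4):51/8,(M:113/6,U:1/6):51/8)
total length: 197/4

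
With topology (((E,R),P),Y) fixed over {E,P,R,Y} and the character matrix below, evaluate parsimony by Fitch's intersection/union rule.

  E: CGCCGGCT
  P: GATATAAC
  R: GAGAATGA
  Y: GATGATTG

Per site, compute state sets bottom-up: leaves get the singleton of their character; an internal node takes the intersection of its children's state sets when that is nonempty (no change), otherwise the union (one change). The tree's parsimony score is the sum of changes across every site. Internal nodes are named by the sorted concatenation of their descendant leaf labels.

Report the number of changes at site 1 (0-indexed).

ER@0: {C} ∪ {G} = {C,G} (union, +1)
EPR@0: {C,G} ∩ {G} = {G} (intersection, +0)
EPRY@0: {G} ∩ {G} = {G} (intersection, +0)
ER@1: {G} ∪ {A} = {A,G} (union, +1)
EPR@1: {A,G} ∩ {A} = {A} (intersection, +0)
EPRY@1: {A} ∩ {A} = {A} (intersection, +0)
ER@2: {C} ∪ {G} = {C,G} (union, +1)
EPR@2: {C,G} ∪ {T} = {C,G,T} (union, +1)
EPRY@2: {C,G,T} ∩ {T} = {T} (intersection, +0)
ER@3: {C} ∪ {A} = {A,C} (union, +1)
EPR@3: {A,C} ∩ {A} = {A} (intersection, +0)
EPRY@3: {A} ∪ {G} = {A,G} (union, +1)
ER@4: {G} ∪ {A} = {A,G} (union, +1)
EPR@4: {A,G} ∪ {T} = {A,G,T} (union, +1)
EPRY@4: {A,G,T} ∩ {A} = {A} (intersection, +0)
ER@5: {G} ∪ {T} = {G,T} (union, +1)
EPR@5: {G,T} ∪ {A} = {A,G,T} (union, +1)
EPRY@5: {A,G,T} ∩ {T} = {T} (intersection, +0)
ER@6: {C} ∪ {G} = {C,G} (union, +1)
EPR@6: {C,G} ∪ {A} = {A,C,G} (union, +1)
EPRY@6: {A,C,G} ∪ {T} = {A,C,G,T} (union, +1)
ER@7: {T} ∪ {A} = {A,T} (union, +1)
EPR@7: {A,T} ∪ {C} = {A,C,T} (union, +1)
EPRY@7: {A,C,T} ∪ {G} = {A,C,G,T} (union, +1)
per-site changes: [1, 1, 2, 2, 2, 2, 3, 3]; total = 16

1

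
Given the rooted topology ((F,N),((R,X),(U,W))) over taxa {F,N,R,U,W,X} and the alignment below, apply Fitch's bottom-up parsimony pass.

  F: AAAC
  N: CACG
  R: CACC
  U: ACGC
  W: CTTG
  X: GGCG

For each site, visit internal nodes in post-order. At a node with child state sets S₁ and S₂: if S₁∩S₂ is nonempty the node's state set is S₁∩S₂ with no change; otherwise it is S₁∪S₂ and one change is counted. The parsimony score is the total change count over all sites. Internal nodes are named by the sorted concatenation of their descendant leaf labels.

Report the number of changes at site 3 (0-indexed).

3

site 0, node FN: F={A} ∪ N={C} → {A,C} (+1)
site 0, node RX: R={C} ∪ X={G} → {C,G} (+1)
site 0, node UW: U={A} ∪ W={C} → {A,C} (+1)
site 0, node RUWX: RX={C,G} ∩ UW={A,C} → {C} (+0)
site 0, node FNRUWX: FN={A,C} ∩ RUWX={C} → {C} (+0)
site 1, node FN: F={A} ∩ N={A} → {A} (+0)
site 1, node RX: R={A} ∪ X={G} → {A,G} (+1)
site 1, node UW: U={C} ∪ W={T} → {C,T} (+1)
site 1, node RUWX: RX={A,G} ∪ UW={C,T} → {A,C,G,T} (+1)
site 1, node FNRUWX: FN={A} ∩ RUWX={A,C,G,T} → {A} (+0)
site 2, node FN: F={A} ∪ N={C} → {A,C} (+1)
site 2, node RX: R={C} ∩ X={C} → {C} (+0)
site 2, node UW: U={G} ∪ W={T} → {G,T} (+1)
site 2, node RUWX: RX={C} ∪ UW={G,T} → {C,G,T} (+1)
site 2, node FNRUWX: FN={A,C} ∩ RUWX={C,G,T} → {C} (+0)
site 3, node FN: F={C} ∪ N={G} → {C,G} (+1)
site 3, node RX: R={C} ∪ X={G} → {C,G} (+1)
site 3, node UW: U={C} ∪ W={G} → {C,G} (+1)
site 3, node RUWX: RX={C,G} ∩ UW={C,G} → {C,G} (+0)
site 3, node FNRUWX: FN={C,G} ∩ RUWX={C,G} → {C,G} (+0)
per-site changes: [3, 3, 3, 3]; total = 12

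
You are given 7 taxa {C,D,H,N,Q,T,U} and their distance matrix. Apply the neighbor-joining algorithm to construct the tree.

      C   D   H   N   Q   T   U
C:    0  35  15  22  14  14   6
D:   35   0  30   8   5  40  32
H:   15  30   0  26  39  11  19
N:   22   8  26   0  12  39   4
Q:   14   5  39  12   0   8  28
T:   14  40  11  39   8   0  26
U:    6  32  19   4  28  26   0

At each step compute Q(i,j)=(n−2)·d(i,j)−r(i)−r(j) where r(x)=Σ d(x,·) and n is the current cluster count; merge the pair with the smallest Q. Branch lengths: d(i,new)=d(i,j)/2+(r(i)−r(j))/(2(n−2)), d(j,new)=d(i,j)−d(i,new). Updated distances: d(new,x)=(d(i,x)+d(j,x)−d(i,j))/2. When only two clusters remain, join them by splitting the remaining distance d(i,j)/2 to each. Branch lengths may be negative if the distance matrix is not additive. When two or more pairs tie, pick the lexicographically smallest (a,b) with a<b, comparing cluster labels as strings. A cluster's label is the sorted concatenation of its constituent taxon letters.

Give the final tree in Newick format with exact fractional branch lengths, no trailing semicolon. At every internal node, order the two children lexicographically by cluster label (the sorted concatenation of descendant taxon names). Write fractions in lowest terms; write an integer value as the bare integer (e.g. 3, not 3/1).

(((C:39/32,(H:103/24,T:161/24):249/32):157/32,((D:69/10,Q:-19/10):21/4,N:9/4):317/32):67/64,U:67/64)

iteration 1: select D,Q (d=5, Q=-231); attach at lengths (69/10, -19/10); label the merged cluster DQ
  updated: d(C,DQ)=22, d(DQ,H)=32, d(DQ,N)=15/2, d(DQ,T)=43/2, d(DQ,U)=55/2
iteration 2: select DQ,N (d=15/2, Q=-179); attach at lengths (21/4, 9/4); label the merged cluster DNQ
  updated: d(C,DNQ)=73/4, d(DNQ,H)=101/4, d(DNQ,T)=53/2, d(DNQ,U)=12
iteration 3: select H,T (d=11, Q=-459/4); attach at lengths (103/24, 161/24); label the merged cluster HT
  updated: d(C,HT)=9, d(DNQ,HT)=163/8, d(HT,U)=17
iteration 4: select C,HT (d=9, Q=-493/8); attach at lengths (39/32, 249/32); label the merged cluster CHT
  updated: d(CHT,DNQ)=237/16, d(CHT,U)=7
iteration 5: select CHT,DNQ (d=237/16, Q=-541/16); attach at lengths (157/32, 317/32); label the merged cluster CDHNQT
  updated: d(CDHNQT,U)=67/32
iteration 6: select CDHNQT,U (d=67/32); attach at lengths (67/64, 67/64); label the merged cluster CDHNQTU
final tree: (((C:39/32,(H:103/24,T:161/24):249/32):157/32,((D:69/10,Q:-19/10):21/4,N:9/4):317/32):67/64,U:67/64)
total length: 1581/32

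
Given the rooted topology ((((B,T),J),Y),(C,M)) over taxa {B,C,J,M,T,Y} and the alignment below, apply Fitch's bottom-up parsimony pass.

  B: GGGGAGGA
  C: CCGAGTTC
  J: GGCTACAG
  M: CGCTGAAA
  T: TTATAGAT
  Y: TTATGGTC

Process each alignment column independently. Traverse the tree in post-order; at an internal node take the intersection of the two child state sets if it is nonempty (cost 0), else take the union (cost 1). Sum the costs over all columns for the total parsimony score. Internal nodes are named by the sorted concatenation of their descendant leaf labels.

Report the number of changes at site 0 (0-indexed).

site 0, node BT: B={G} ∪ T={T} → {G,T} (+1)
site 0, node BJT: BT={G,T} ∩ J={G} → {G} (+0)
site 0, node BJTY: BJT={G} ∪ Y={T} → {G,T} (+1)
site 0, node CM: C={C} ∩ M={C} → {C} (+0)
site 0, node BCJMTY: BJTY={G,T} ∪ CM={C} → {C,G,T} (+1)
site 1, node BT: B={G} ∪ T={T} → {G,T} (+1)
site 1, node BJT: BT={G,T} ∩ J={G} → {G} (+0)
site 1, node BJTY: BJT={G} ∪ Y={T} → {G,T} (+1)
site 1, node CM: C={C} ∪ M={G} → {C,G} (+1)
site 1, node BCJMTY: BJTY={G,T} ∩ CM={C,G} → {G} (+0)
site 2, node BT: B={G} ∪ T={A} → {A,G} (+1)
site 2, node BJT: BT={A,G} ∪ J={C} → {A,C,G} (+1)
site 2, node BJTY: BJT={A,C,G} ∩ Y={A} → {A} (+0)
site 2, node CM: C={G} ∪ M={C} → {C,G} (+1)
site 2, node BCJMTY: BJTY={A} ∪ CM={C,G} → {A,C,G} (+1)
site 3, node BT: B={G} ∪ T={T} → {G,T} (+1)
site 3, node BJT: BT={G,T} ∩ J={T} → {T} (+0)
site 3, node BJTY: BJT={T} ∩ Y={T} → {T} (+0)
site 3, node CM: C={A} ∪ M={T} → {A,T} (+1)
site 3, node BCJMTY: BJTY={T} ∩ CM={A,T} → {T} (+0)
site 4, node BT: B={A} ∩ T={A} → {A} (+0)
site 4, node BJT: BT={A} ∩ J={A} → {A} (+0)
site 4, node BJTY: BJT={A} ∪ Y={G} → {A,G} (+1)
site 4, node CM: C={G} ∩ M={G} → {G} (+0)
site 4, node BCJMTY: BJTY={A,G} ∩ CM={G} → {G} (+0)
site 5, node BT: B={G} ∩ T={G} → {G} (+0)
site 5, node BJT: BT={G} ∪ J={C} → {C,G} (+1)
site 5, node BJTY: BJT={C,G} ∩ Y={G} → {G} (+0)
site 5, node CM: C={T} ∪ M={A} → {A,T} (+1)
site 5, node BCJMTY: BJTY={G} ∪ CM={A,T} → {A,G,T} (+1)
site 6, node BT: B={G} ∪ T={A} → {A,G} (+1)
site 6, node BJT: BT={A,G} ∩ J={A} → {A} (+0)
site 6, node BJTY: BJT={A} ∪ Y={T} → {A,T} (+1)
site 6, node CM: C={T} ∪ M={A} → {A,T} (+1)
site 6, node BCJMTY: BJTY={A,T} ∩ CM={A,T} → {A,T} (+0)
site 7, node BT: B={A} ∪ T={T} → {A,T} (+1)
site 7, node BJT: BT={A,T} ∪ J={G} → {A,G,T} (+1)
site 7, node BJTY: BJT={A,G,T} ∪ Y={C} → {A,C,G,T} (+1)
site 7, node CM: C={C} ∪ M={A} → {A,C} (+1)
site 7, node BCJMTY: BJTY={A,C,G,T} ∩ CM={A,C} → {A,C} (+0)
per-site changes: [3, 3, 4, 2, 1, 3, 3, 4]; total = 23

3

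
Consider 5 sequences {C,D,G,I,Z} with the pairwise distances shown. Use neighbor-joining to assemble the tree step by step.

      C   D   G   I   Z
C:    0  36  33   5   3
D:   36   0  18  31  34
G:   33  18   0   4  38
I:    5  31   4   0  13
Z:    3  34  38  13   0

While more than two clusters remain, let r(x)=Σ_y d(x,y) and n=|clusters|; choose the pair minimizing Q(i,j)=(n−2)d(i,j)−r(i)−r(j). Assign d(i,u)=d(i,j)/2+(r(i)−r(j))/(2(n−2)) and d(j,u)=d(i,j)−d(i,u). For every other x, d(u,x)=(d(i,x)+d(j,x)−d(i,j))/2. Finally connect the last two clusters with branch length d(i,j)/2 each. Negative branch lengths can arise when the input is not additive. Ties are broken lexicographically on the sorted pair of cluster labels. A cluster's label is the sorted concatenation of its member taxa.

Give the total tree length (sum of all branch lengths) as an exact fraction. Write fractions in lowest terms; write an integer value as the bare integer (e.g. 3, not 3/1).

331/8

step 1: merge (D,G) at d=18, Q=-158; branch lengths D→40/3, G→14/3; new cluster DG
  updated: d(C,DG)=51/2, d(DG,I)=17/2, d(DG,Z)=27
step 2: merge (C,Z) at d=3, Q=-141/2; branch lengths C→-7/8, Z→31/8; new cluster CZ
  updated: d(CZ,DG)=99/4, d(CZ,I)=15/2
step 3: merge (CZ,DG) at d=99/4, Q=-163/4; branch lengths CZ→95/8, DG→103/8; new cluster CDGZ
  updated: d(CDGZ,I)=-35/8
step 4: merge (CDGZ,I) at d=-35/8; branch lengths CDGZ→-35/16, I→-35/16; new cluster CDGIZ
final tree: (((C:-7/8,Z:31/8):95/8,(D:40/3,G:14/3):103/8):-35/16,I:-35/16)
total length: 331/8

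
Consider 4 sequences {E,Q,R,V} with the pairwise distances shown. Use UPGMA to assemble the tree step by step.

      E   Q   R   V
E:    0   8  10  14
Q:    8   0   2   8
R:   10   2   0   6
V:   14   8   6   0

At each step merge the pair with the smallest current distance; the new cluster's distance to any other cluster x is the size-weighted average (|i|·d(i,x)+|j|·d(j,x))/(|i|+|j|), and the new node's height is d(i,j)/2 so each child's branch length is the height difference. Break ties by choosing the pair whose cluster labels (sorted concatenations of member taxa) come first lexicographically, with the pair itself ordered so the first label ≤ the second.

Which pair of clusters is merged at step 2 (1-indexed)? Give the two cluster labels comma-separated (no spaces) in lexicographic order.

1. join Q+R (d=2) ⇒ QR; edges |Q|=1, |R|=1
  updated: d(E,QR)=9, d(QR,V)=7
2. join QR+V (d=7) ⇒ QRV; edges |QR|=5/2, |V|=7/2
  updated: d(E,QRV)=32/3
3. join E+QRV (d=32/3) ⇒ EQRV; edges |E|=16/3, |QRV|=11/6
final tree: (E:16/3,((Q:1,R:1):5/2,V:7/2):11/6)
total length: 91/6

QR,V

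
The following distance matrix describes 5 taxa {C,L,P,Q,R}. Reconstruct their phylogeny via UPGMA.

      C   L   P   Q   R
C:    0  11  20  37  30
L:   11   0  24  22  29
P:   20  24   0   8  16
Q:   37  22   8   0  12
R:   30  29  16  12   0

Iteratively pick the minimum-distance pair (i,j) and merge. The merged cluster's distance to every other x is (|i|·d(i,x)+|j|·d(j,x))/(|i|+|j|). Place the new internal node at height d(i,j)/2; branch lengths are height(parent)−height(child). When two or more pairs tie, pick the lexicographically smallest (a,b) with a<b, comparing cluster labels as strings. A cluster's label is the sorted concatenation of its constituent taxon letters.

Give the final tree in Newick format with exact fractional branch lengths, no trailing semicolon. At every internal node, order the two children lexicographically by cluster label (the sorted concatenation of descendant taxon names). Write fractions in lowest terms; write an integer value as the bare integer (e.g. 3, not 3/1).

((C:11/2,L:11/2):8,((P:4,Q:4):3,R:7):13/2)

iteration 1: select P,Q (d=8); attach at lengths (4, 4); label the merged cluster PQ
  updated: d(C,PQ)=57/2, d(L,PQ)=23, d(PQ,R)=14
iteration 2: select C,L (d=11); attach at lengths (11/2, 11/2); label the merged cluster CL
  updated: d(CL,PQ)=103/4, d(CL,R)=59/2
iteration 3: select PQ,R (d=14); attach at lengths (3, 7); label the merged cluster PQR
  updated: d(CL,PQR)=27
iteration 4: select CL,PQR (d=27); attach at lengths (8, 13/2); label the merged cluster CLPQR
final tree: ((C:11/2,L:11/2):8,((P:4,Q:4):3,R:7):13/2)
total length: 87/2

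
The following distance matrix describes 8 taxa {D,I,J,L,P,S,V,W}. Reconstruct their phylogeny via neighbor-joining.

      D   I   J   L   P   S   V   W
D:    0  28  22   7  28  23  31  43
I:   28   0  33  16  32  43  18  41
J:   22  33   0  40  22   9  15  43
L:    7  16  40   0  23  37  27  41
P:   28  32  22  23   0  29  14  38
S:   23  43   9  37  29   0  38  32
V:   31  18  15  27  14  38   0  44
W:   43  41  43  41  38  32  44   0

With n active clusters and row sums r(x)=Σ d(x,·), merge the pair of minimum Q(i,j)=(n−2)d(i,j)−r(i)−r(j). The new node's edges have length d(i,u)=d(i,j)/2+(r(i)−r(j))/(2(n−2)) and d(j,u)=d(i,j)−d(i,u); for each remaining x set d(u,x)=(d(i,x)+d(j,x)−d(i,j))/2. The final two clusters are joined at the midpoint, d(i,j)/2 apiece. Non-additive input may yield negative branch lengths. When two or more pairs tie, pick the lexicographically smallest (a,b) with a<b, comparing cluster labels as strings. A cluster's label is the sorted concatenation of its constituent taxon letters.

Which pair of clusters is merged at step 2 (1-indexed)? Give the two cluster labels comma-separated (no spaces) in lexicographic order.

D,L

step 1: merge (J,S) at d=9, Q=-341; branch lengths J→9/4, S→27/4; new cluster JS
  updated: d(D,JS)=18, d(I,JS)=67/2, d(JS,L)=34, d(JS,P)=21, d(JS,V)=22, d(JS,W)=33
step 2: merge (D,L) at d=7, Q=-268; branch lengths D→21/5, L→14/5; new cluster DL
  updated: d(DL,I)=37/2, d(DL,JS)=45/2, d(DL,P)=22, d(DL,V)=51/2, d(DL,W)=77/2
step 3: merge (DL,I) at d=37/2, Q=-196; branch lengths DL→29/4, I→45/4; new cluster DIL
  updated: d(DIL,JS)=75/4, d(DIL,P)=71/4, d(DIL,V)=25/2, d(DIL,W)=61/2
step 4: merge (JS,W) at d=33, Q=-565/4; branch lengths JS→193/24, W→599/24; new cluster JSW
  updated: d(DIL,JSW)=65/8, d(JSW,P)=13, d(JSW,V)=33/2
step 5: merge (DIL,JSW) at d=65/8, Q=-239/4; branch lengths DIL→17/4, JSW→31/8; new cluster DIJLSW
  updated: d(DIJLSW,P)=181/16, d(DIJLSW,V)=167/16
step 6: merge (DIJLSW,P) at d=181/16, Q=-143/4; branch lengths DIJLSW→31/8, P→119/16; new cluster DIJLPSW
  updated: d(DIJLPSW,V)=105/16
step 7: merge (DIJLPSW,V) at d=105/16; branch lengths DIJLPSW→105/32, V→105/32; new cluster DIJLPSVW
final tree: (((((D:21/5,L:14/5):29/4,I:45/4):17/4,((J:9/4,S:27/4):193/24,W:599/24):31/8):31/8,P:119/16):105/32,V:105/32)
total length: 187/2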